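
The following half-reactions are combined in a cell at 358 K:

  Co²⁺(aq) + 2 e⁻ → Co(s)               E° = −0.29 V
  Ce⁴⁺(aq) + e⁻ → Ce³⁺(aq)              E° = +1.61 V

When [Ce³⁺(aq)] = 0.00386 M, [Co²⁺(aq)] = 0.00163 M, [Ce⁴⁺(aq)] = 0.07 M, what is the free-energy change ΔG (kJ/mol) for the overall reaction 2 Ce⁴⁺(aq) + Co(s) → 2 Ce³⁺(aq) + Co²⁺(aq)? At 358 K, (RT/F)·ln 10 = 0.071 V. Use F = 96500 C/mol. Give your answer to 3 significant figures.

−403 kJ/mol

E°cell = +1.61 − (−0.29) = +1.90 V; the balanced reaction transfers n = 2 electrons.
Here Q = ([Ce³⁺(aq)]^2·[Co²⁺(aq)]) / [Ce⁴⁺(aq)]^2 = 4.96×10^−6 (log Q = −5.305), giving E = +1.90 − (0.071/2)·(−5.305) = +2.0883 V.
Then ΔG = −nFE = −2 × 96500 × +2.0883 J/mol = −403 kJ/mol.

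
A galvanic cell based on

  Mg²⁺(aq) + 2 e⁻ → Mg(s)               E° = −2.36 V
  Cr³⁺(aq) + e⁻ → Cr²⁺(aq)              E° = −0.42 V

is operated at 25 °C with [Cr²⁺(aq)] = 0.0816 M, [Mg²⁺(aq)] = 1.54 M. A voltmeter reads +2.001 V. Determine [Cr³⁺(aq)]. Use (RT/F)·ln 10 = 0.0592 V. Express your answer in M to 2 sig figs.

With Cr³⁺/Cr²⁺ at the cathode and Mg²⁺/Mg at the anode, E°cell = −0.42 − (−2.36) = +1.94 V (n = 2).
From the Nernst equation, log Q = n(E° − E)/0.0592 = 2·(+1.94 − (+2.001))/0.0592 = −2.061.
The balanced reaction is 2 Cr³⁺(aq) + Mg(s) → 2 Cr²⁺(aq) + Mg²⁺(aq), so Q = ([Cr²⁺(aq)]^2·[Mg²⁺(aq)]) / [Cr³⁺(aq)]^2.
Isolating [Cr³⁺(aq)] in Q = 10^{−2.061} yields log [Cr³⁺(aq)] = 0.036, i.e. 1.1 M.

1.1 M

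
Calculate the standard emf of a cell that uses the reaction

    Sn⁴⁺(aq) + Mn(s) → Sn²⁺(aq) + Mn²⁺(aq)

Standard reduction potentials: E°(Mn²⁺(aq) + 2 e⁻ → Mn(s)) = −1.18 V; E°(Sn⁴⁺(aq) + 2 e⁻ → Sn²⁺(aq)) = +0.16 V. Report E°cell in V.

+1.34 V

In the reaction as written, Sn⁴⁺(aq) is reduced (cathode) and Mn²⁺(aq) is produced by oxidation at the anode.
E°cell = E°(cathode) − E°(anode) = +0.16 − (−1.18) = +1.34 V.
The positive value indicates the reaction is spontaneous as written.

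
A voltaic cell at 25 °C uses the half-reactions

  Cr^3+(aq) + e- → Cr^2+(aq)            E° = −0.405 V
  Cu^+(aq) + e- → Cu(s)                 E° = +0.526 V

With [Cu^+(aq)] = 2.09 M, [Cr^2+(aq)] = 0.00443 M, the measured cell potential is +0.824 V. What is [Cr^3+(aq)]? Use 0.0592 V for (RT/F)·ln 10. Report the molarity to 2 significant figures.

0.59 M

The Cu⁺/Cu couple has the larger reduction potential, so it is the cathode: E°cell = +0.526 − (−0.405) = +0.931 V and n = 1.
Rearranging E = E° − (0.0592/n)·log Q gives log Q = 1(+0.931 − (+0.824))/0.0592 = 1.807.
The balanced reaction is Cu^+(aq) + Cr^2+(aq) → Cu(s) + Cr^3+(aq), so Q = [Cr^3+(aq)] / ([Cu^+(aq)]·[Cr^2+(aq)]).
Isolating [Cr^3+(aq)] in Q = 10^{1.807} yields log [Cr^3+(aq)] = −0.226, i.e. 0.59 M.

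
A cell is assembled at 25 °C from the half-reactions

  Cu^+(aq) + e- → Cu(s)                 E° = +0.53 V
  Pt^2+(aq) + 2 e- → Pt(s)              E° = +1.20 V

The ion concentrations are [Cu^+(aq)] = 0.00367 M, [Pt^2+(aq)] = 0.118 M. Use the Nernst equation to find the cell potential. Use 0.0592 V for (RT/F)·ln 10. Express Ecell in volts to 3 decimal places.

+0.787 V

Pt²⁺/Pt is reduced (cathode, E° = +1.20 V) and Cu⁺/Cu is oxidized (anode).
The standard potential is +1.20 − (+0.53) = +0.67 V and the balanced reaction transfers n = 2 electrons.
For the overall reaction Pt^2+(aq) + 2 Cu(s) → Pt(s) + 2 Cu^+(aq), Q = [Cu^+(aq)]^2 / [Pt^2+(aq)] = 0.000114, giving log Q = −3.943.
Applying E = E° − (RT ln10/nF)·log Q gives +0.67 − (0.0592/2)(−3.943) = +0.787 V.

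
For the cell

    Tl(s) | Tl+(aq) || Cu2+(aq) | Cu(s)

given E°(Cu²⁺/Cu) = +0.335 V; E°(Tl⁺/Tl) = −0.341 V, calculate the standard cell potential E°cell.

By convention the left-hand electrode in cell notation is the anode (oxidation) and the right-hand electrode is the cathode (reduction).
E°cell = E°(right) − E°(left) = +0.335 − (−0.341) = +0.676 V.

+0.676 V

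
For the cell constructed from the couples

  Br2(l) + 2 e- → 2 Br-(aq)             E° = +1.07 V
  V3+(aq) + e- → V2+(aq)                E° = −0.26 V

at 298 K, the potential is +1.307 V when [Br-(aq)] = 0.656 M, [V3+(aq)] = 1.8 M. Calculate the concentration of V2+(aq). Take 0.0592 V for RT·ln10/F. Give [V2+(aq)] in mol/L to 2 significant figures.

With Br₂/Br⁻ at the cathode and V³⁺/V²⁺ at the anode, E°cell = +1.07 − (−0.26) = +1.33 V (n = 2).
Since E = E° − (0.0592/n)·log Q, log Q = n(E° − E)/0.0592 = 0.777.
The balanced reaction is Br2(l) + 2 V2+(aq) → 2 Br-(aq) + 2 V3+(aq), so Q = ([Br-(aq)]^2·[V3+(aq)]^2) / [V2+(aq)]^2.
Isolating [V2+(aq)] in Q = 10^{0.777} yields log [V2+(aq)] = −0.316, i.e. 0.48 M.

0.48 M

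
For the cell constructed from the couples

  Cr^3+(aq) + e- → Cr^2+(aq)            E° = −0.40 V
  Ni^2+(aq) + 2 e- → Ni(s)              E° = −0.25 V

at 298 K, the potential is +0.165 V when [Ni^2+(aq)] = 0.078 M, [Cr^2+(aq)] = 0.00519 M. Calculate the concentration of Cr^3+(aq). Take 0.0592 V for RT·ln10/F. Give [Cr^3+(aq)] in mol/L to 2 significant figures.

The Ni²⁺/Ni couple has the larger reduction potential, so it is the cathode: E°cell = −0.25 − (−0.40) = +0.15 V and n = 2.
Rearranging E = E° − (0.0592/n)·log Q gives log Q = 2(+0.15 − (+0.165))/0.0592 = −0.507.
The balanced reaction is Ni^2+(aq) + 2 Cr^2+(aq) → Ni(s) + 2 Cr^3+(aq), so Q = [Cr^3+(aq)]^2 / ([Ni^2+(aq)]·[Cr^2+(aq)]^2).
Substituting the known concentrations and solving, log [Cr^3+(aq)] = −3.092 and [Cr^3+(aq)] = 0.00081 M.

0.00081 M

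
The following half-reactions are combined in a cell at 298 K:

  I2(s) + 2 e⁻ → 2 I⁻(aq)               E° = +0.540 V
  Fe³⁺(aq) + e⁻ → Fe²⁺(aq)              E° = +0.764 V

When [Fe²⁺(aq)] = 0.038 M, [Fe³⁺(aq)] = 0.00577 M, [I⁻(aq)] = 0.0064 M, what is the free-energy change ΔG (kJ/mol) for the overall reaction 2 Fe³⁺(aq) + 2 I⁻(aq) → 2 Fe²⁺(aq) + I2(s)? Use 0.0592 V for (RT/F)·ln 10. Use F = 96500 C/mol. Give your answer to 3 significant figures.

−8.82 kJ/mol

E°cell = +0.764 − (+0.540) = +0.224 V; the balanced reaction transfers n = 2 electrons.
Q = [Fe²⁺(aq)]^2 / ([Fe³⁺(aq)]^2·[I⁻(aq)]^2) = 1.06×10^6, so log Q = 6.025 and E = +0.224 − (0.0592/2)(6.025) = +0.0457 V.
Then ΔG = −nFE = −2 × 96500 × +0.0457 J/mol = −8.82 kJ/mol.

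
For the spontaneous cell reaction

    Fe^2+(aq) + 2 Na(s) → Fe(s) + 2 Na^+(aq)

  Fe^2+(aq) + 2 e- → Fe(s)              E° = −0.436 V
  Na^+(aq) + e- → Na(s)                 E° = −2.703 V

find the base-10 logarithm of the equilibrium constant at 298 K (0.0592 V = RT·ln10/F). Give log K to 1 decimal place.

log K = 76.6

The Fe²⁺/Fe couple is reduced (cathode); E°cell = −0.436 − (−2.703) = +2.267 V with n = 2.
At equilibrium E = 0, so log K = nE°cell / 0.0592 = (2)(+2.267) / 0.0592 = 76.6.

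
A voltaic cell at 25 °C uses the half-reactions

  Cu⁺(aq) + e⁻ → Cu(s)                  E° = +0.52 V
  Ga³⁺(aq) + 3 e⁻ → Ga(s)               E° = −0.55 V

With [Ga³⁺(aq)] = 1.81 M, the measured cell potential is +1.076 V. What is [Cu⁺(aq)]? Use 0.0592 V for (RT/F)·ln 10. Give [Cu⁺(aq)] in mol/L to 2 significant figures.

1.5 M

The Cu⁺/Cu couple has the larger reduction potential, so it is the cathode: E°cell = +0.52 − (−0.55) = +1.07 V and n = 3.
Rearranging E = E° − (0.0592/n)·log Q gives log Q = 3(+1.07 − (+1.076))/0.0592 = −0.304.
The balanced reaction is 3 Cu⁺(aq) + Ga(s) → 3 Cu(s) + Ga³⁺(aq), so Q = [Ga³⁺(aq)] / [Cu⁺(aq)]^3.
Substituting the known concentrations and solving, log [Cu⁺(aq)] = 0.187 and [Cu⁺(aq)] = 1.5 M.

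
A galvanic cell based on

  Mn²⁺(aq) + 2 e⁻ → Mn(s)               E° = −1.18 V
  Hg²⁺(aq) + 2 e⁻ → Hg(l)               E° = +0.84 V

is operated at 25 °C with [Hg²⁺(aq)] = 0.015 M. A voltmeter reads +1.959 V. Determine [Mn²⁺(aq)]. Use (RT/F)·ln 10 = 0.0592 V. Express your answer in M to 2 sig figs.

1.7 M

The Hg²⁺/Hg couple has the larger reduction potential, so it is the cathode: E°cell = +0.84 − (−1.18) = +2.02 V and n = 2.
From the Nernst equation, log Q = n(E° − E)/0.0592 = 2·(+2.02 − (+1.959))/0.0592 = 2.061.
For Hg²⁺(aq) + Mn(s) → Hg(l) + Mn²⁺(aq), the reaction quotient is Q = [Mn²⁺(aq)] / [Hg²⁺(aq)].
Isolating [Mn²⁺(aq)] in Q = 10^{2.061} yields log [Mn²⁺(aq)] = 0.237, i.e. 1.7 M.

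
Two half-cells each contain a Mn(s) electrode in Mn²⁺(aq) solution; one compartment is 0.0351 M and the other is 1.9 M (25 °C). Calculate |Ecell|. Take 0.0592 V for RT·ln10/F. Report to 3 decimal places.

0.051 V

For a concentration cell E°cell = 0, since both electrodes use the same couple.
The compartment with the higher Mn²⁺(aq) concentration (1.9 M) acts as the cathode; ions are reduced there and produced at the dilute (0.0351 M) anode.
With n = 2, Ecell = −(0.0592/2)·log([dilute]/[conc]) = −(0.0592/2)·log(0.0351/1.9) = +0.051 V.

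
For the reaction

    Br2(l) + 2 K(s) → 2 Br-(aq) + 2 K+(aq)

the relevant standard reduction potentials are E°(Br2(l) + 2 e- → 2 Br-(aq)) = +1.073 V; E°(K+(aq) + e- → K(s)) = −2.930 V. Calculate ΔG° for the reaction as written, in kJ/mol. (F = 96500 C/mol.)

In the reaction as written Br2(l) is reduced, so the Br₂/Br⁻ couple is the cathode and K⁺/K is the anode.
E°cell = +1.073 − (−2.930) = +4.003 V; balancing electrons gives n = 2.
ΔG° = −nFE°cell = −(2)(96500)(+4.003) J/mol = −773 kJ/mol.

−773 kJ/mol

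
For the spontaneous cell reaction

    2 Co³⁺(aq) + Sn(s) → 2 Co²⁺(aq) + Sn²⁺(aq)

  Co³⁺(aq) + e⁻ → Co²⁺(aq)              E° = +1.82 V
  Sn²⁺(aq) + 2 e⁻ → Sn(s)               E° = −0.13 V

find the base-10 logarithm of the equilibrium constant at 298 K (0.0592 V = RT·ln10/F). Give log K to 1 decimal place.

log K = 65.9

The Co³⁺/Co²⁺ couple is reduced (cathode); E°cell = +1.82 − (−0.13) = +1.95 V with n = 2.
At equilibrium E = 0, so log K = nE°cell / 0.0592 = (2)(+1.95) / 0.0592 = 65.9.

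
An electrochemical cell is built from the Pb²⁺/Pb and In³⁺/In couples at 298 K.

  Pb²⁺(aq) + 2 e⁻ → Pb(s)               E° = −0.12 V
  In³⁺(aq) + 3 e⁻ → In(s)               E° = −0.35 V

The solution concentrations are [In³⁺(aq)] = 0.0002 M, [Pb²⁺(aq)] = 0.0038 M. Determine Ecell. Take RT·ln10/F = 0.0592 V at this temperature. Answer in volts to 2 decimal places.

+0.23 V

The Pb²⁺/Pb couple has the more positive E°, so it is the cathode; In³⁺/In is the anode.
E°cell = E°cat − E°an = −0.12 − (−0.35) = +0.23 V; n = 6.
Balancing gives 3 Pb²⁺(aq) + 2 In(s) → 3 Pb(s) + 2 In³⁺(aq); hence Q = [In³⁺(aq)]^2 / [Pb²⁺(aq)]^3 = 0.729 (log Q = −0.137).
E = E° − (0.0592/n)·log Q = +0.23 − (0.0592/6)(−0.137) = +0.23 V.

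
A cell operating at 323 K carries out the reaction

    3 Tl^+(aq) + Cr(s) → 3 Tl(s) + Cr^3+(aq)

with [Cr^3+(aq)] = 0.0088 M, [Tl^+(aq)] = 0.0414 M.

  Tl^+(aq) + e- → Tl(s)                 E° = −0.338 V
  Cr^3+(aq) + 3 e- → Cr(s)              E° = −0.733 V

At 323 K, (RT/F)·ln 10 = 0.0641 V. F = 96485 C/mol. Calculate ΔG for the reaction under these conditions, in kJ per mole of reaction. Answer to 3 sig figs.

E°cell = −0.338 − (−0.733) = +0.395 V; the balanced reaction transfers n = 3 electrons.
Here Q = [Cr^3+(aq)] / [Tl^+(aq)]^3 = 124 (log Q = 2.093), giving E = +0.395 − (0.0641/3)·(2.093) = +0.3503 V.
Finally ΔG = −nFE = −(3)(96485 C/mol)(+0.3503 V) = −101 kJ/mol.

−101 kJ/mol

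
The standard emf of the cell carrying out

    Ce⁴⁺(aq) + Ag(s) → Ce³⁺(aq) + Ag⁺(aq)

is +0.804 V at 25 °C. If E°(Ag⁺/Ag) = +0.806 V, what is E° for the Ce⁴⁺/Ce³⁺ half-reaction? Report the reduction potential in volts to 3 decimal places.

+1.610 V

In the reaction as written the Ce⁴⁺/Ce³⁺ couple is reduced (cathode) and Ag⁺/Ag is oxidized (anode), so E°cell = E°(Ce⁴⁺/Ce³⁺) − E°(Ag⁺/Ag).
E°(Ce⁴⁺/Ce³⁺) = E°cell + E°(anode) = +0.804 + (+0.806) = +1.610 V.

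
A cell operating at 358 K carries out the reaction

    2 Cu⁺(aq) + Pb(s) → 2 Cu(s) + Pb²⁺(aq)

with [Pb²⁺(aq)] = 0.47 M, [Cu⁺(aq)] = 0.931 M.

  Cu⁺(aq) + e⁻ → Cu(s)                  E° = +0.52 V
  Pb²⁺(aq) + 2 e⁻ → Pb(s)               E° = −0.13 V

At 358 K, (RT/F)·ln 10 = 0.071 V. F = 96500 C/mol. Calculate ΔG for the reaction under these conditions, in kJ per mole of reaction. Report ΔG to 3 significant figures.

The standard cell potential is +0.52 − (−0.13) = +0.65 V, with n = 2 electrons in the balanced equation.
The reaction quotient is [Pb²⁺(aq)] / [Cu⁺(aq)]^2 = 0.542; by Nernst, E = +0.65 − (0.071/2)(−0.266) = +0.6594 V.
ΔG = −nFE = −(2)(96500)(+0.6594) J/mol = −127 kJ/mol.

−127 kJ/mol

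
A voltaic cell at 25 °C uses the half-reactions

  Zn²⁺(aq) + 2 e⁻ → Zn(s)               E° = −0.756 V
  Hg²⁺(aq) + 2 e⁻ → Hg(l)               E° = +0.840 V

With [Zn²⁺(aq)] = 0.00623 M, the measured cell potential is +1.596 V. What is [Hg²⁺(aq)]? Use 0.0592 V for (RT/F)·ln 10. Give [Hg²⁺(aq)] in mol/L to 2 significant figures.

0.0062 M

The Hg²⁺/Hg couple has the larger reduction potential, so it is the cathode: E°cell = +0.840 − (−0.756) = +1.596 V and n = 2.
Since E = E° − (0.0592/n)·log Q, log Q = n(E° − E)/0.0592 = 0.000.
The balanced reaction is Hg²⁺(aq) + Zn(s) → Hg(l) + Zn²⁺(aq), so Q = [Zn²⁺(aq)] / [Hg²⁺(aq)].
Substituting the known concentrations and solving, log [Hg²⁺(aq)] = −2.206 and [Hg²⁺(aq)] = 0.0062 M.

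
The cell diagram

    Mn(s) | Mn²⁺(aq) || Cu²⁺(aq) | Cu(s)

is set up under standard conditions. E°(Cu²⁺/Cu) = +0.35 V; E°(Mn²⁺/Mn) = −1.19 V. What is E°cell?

By convention the left-hand electrode in cell notation is the anode (oxidation) and the right-hand electrode is the cathode (reduction).
E°cell = E°(right) − E°(left) = +0.35 − (−1.19) = +1.54 V.

+1.54 V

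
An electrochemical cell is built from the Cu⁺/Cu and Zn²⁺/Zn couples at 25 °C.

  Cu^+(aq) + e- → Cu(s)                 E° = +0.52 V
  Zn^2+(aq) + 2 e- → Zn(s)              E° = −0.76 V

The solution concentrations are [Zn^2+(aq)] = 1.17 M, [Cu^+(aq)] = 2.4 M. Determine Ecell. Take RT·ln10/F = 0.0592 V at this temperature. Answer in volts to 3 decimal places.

+1.300 V

Since E°(Cu⁺/Cu) > E°(Zn²⁺/Zn), Cu⁺/Cu serves as the cathode.
The standard potential is +0.52 − (−0.76) = +1.28 V and the balanced reaction transfers n = 2 electrons.
The balanced reaction is 2 Cu^+(aq) + Zn(s) → 2 Cu(s) + Zn^2+(aq), so Q = [Zn^2+(aq)] / [Cu^+(aq)]^2 = 0.203 and log Q = −0.692.
Applying E = E° − (RT ln10/nF)·log Q gives +1.28 − (0.0592/2)(−0.692) = +1.300 V.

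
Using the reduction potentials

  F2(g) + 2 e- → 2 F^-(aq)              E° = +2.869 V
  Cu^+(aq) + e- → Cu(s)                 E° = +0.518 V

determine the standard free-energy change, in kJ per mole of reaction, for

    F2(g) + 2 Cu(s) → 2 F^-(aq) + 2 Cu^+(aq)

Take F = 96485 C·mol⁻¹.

In the reaction as written F2(g) is reduced, so the F₂/F⁻ couple is the cathode and Cu⁺/Cu is the anode.
E°cell = +2.869 − (+0.518) = +2.351 V; balancing electrons gives n = 2.
ΔG° = −nFE°cell = −(2)(96485)(+2.351) J/mol = −454 kJ/mol.

−454 kJ/mol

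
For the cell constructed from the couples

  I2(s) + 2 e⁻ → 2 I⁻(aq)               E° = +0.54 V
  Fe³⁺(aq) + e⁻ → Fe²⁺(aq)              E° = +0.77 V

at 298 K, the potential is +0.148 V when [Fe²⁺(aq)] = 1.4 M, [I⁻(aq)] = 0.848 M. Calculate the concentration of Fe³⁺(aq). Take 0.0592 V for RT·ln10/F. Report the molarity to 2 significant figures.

Fe³⁺/Fe²⁺ is the cathode (higher E°); E°cell = +0.77 − (+0.54) = +0.23 V with n = 2.
Rearranging E = E° − (0.0592/n)·log Q gives log Q = 2(+0.23 − (+0.148))/0.0592 = 2.770.
Balancing electrons gives 2 Fe³⁺(aq) + 2 I⁻(aq) → 2 Fe²⁺(aq) + I2(s); thus Q = [Fe²⁺(aq)]^2 / ([Fe³⁺(aq)]^2·[I⁻(aq)]^2).
Solving for the unknown gives log [Fe³⁺(aq)] = −1.167, so [Fe³⁺(aq)] ≈ 0.068 M.

0.068 M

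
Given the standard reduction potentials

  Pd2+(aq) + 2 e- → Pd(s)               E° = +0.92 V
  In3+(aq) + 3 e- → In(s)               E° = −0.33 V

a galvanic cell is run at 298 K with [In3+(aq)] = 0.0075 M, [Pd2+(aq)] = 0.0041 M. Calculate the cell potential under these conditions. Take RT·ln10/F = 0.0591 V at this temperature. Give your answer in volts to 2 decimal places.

+1.22 V

The Pd²⁺/Pd couple has the more positive E°, so it is the cathode; In³⁺/In is the anode.
The standard potential is +0.92 − (−0.33) = +1.25 V and the balanced reaction transfers n = 6 electrons.
Balancing gives 3 Pd2+(aq) + 2 In(s) → 3 Pd(s) + 2 In3+(aq); hence Q = [In3+(aq)]^2 / [Pd2+(aq)]^3 = 816 (log Q = 2.912).
E = E° − (0.0591/n)·log Q = +1.25 − (0.0591/6)(2.912) = +1.22 V.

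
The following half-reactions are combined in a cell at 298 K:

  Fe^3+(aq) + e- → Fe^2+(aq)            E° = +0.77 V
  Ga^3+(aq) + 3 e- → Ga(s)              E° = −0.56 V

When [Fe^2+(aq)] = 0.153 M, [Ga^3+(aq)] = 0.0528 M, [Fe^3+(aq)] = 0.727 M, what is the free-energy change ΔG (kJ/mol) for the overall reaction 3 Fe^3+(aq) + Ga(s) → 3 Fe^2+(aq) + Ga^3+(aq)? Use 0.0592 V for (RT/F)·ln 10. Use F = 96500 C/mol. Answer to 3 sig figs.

−404 kJ/mol

The standard cell potential is +0.77 − (−0.56) = +1.33 V, with n = 3 electrons in the balanced equation.
Q = ([Fe^2+(aq)]^3·[Ga^3+(aq)]) / [Fe^3+(aq)]^3 = 0.000492, so log Q = −3.308 and E = +1.33 − (0.0592/3)(−3.308) = +1.3953 V.
Then ΔG = −nFE = −3 × 96500 × +1.3953 J/mol = −404 kJ/mol.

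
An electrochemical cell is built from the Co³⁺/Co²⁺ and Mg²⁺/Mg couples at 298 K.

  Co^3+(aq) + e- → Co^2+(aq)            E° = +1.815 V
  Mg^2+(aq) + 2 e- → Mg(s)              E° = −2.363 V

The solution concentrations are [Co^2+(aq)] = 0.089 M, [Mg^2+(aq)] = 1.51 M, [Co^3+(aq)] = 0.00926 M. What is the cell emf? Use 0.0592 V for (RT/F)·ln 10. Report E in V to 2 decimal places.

Co³⁺/Co²⁺ is reduced (cathode, E° = +1.815 V) and Mg²⁺/Mg is oxidized (anode).
E°cell = +1.815 − (−2.363) = +4.178 V, with n = 2 electrons transferred.
Balancing gives 2 Co^3+(aq) + Mg(s) → 2 Co^2+(aq) + Mg^2+(aq); hence Q = ([Co^2+(aq)]^2·[Mg^2+(aq)]) / [Co^3+(aq)]^2 = 139 (log Q = 2.145).
Applying E = E° − (RT ln10/nF)·log Q gives +4.178 − (0.0592/2)(2.145) = +4.11 V.

+4.11 V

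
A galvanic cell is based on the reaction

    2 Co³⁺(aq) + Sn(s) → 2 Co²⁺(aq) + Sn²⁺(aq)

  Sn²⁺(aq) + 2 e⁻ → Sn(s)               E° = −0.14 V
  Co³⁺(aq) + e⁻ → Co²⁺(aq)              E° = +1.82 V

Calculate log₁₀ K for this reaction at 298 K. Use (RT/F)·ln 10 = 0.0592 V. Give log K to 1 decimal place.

log K = 66.2

The Co³⁺/Co²⁺ couple is reduced (cathode); E°cell = +1.82 − (−0.14) = +1.96 V with n = 2.
At equilibrium E = 0, so log K = nE°cell / 0.0592 = (2)(+1.96) / 0.0592 = 66.2.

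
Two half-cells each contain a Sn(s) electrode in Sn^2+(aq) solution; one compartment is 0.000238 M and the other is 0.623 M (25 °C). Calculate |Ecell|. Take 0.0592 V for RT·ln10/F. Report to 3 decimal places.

0.101 V

For a concentration cell E°cell = 0, since both electrodes use the same couple.
The compartment with the higher Sn^2+(aq) concentration (0.623 M) acts as the cathode; ions are reduced there and produced at the dilute (0.000238 M) anode.
With n = 2, Ecell = −(0.0592/2)·log([dilute]/[conc]) = −(0.0592/2)·log(0.000238/0.623) = +0.101 V.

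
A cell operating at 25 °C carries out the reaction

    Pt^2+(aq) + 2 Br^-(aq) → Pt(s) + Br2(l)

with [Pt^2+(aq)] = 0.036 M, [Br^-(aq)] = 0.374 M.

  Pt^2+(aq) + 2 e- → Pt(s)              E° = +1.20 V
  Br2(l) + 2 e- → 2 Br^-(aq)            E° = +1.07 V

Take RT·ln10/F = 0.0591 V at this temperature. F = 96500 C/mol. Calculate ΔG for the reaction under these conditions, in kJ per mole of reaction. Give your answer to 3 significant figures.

The standard cell potential is +1.20 − (+1.07) = +0.13 V, with n = 2 electrons in the balanced equation.
Here Q = 1 / ([Pt^2+(aq)]·[Br^-(aq)]^2) = 199 (log Q = 2.298), giving E = +0.13 − (0.0591/2)·(2.298) = +0.0621 V.
Then ΔG = −nFE = −2 × 96500 × +0.0621 J/mol = −12.0 kJ/mol.

−12.0 kJ/mol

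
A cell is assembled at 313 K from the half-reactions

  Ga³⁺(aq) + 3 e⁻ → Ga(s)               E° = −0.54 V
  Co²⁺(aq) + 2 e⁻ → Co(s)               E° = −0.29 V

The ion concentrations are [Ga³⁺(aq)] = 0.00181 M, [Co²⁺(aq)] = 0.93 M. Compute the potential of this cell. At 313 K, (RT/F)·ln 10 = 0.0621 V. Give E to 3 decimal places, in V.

+0.306 V

Since E°(Co²⁺/Co) > E°(Ga³⁺/Ga), Co²⁺/Co serves as the cathode.
E°cell = −0.29 − (−0.54) = +0.25 V, with n = 6 electrons transferred.
For the overall reaction 3 Co²⁺(aq) + 2 Ga(s) → 3 Co(s) + 2 Ga³⁺(aq), Q = [Ga³⁺(aq)]^2 / [Co²⁺(aq)]^3 = 4.07×10^−6, giving log Q = −5.390.
Applying E = E° − (RT ln10/nF)·log Q gives +0.25 − (0.0621/6)(−5.390) = +0.306 V.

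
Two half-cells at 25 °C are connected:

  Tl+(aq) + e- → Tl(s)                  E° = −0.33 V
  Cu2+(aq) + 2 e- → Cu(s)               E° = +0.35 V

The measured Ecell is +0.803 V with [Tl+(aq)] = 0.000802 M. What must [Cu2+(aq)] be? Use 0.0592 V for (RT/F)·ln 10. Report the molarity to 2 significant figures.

With Cu²⁺/Cu at the cathode and Tl⁺/Tl at the anode, E°cell = +0.35 − (−0.33) = +0.68 V (n = 2).
Since E = E° − (0.0592/n)·log Q, log Q = n(E° − E)/0.0592 = −4.155.
The balanced reaction is Cu2+(aq) + 2 Tl(s) → Cu(s) + 2 Tl+(aq), so Q = [Tl+(aq)]^2 / [Cu2+(aq)].
Substituting the known concentrations and solving, log [Cu2+(aq)] = −2.037 and [Cu2+(aq)] = 0.0092 M.

0.0092 M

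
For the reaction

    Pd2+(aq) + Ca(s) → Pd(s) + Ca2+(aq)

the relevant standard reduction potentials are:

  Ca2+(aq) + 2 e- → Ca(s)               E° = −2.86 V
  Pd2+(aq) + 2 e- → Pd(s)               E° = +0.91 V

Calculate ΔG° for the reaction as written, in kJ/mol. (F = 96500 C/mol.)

In the reaction as written Pd2+(aq) is reduced, so the Pd²⁺/Pd couple is the cathode and Ca²⁺/Ca is the anode.
E°cell = +0.91 − (−2.86) = +3.77 V; balancing electrons gives n = 2.
ΔG° = −nFE°cell = −(2)(96500)(+3.77) J/mol = −728 kJ/mol.

−728 kJ/mol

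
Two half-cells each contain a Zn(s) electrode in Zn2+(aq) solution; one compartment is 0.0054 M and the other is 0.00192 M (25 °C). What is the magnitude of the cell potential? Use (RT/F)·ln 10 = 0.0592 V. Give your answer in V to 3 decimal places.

0.013 V

For a concentration cell E°cell = 0, since both electrodes use the same couple.
The compartment with the higher Zn2+(aq) concentration (0.0054 M) acts as the cathode; ions are reduced there and produced at the dilute (0.00192 M) anode.
With n = 2, Ecell = −(0.0592/2)·log([dilute]/[conc]) = −(0.0592/2)·log(0.00192/0.0054) = +0.013 V.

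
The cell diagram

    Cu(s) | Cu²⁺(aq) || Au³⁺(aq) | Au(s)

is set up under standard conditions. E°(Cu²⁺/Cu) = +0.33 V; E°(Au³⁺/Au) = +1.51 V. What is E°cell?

By convention the left-hand electrode in cell notation is the anode (oxidation) and the right-hand electrode is the cathode (reduction).
E°cell = E°(right) − E°(left) = +1.51 − (+0.33) = +1.18 V.

+1.18 V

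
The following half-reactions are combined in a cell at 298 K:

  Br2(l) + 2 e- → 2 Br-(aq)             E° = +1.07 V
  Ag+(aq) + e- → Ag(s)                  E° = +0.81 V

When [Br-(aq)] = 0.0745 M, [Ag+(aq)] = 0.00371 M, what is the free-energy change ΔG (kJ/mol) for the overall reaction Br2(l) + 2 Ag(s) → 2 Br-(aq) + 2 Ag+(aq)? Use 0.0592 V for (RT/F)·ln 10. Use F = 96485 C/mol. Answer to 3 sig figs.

E°cell = +1.07 − (+0.81) = +0.26 V; the balanced reaction transfers n = 2 electrons.
The reaction quotient is [Br-(aq)]^2·[Ag+(aq)]^2 = 7.64×10^−8; by Nernst, E = +0.26 − (0.0592/2)(−7.117) = +0.4707 V.
Finally ΔG = −nFE = −(2)(96485 C/mol)(+0.4707 V) = −90.8 kJ/mol.

−90.8 kJ/mol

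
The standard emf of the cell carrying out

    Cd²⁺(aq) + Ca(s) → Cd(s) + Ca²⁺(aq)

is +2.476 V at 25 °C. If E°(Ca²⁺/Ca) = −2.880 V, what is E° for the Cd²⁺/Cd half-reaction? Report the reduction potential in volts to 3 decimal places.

−0.404 V

In the reaction as written the Cd²⁺/Cd couple is reduced (cathode) and Ca²⁺/Ca is oxidized (anode), so E°cell = E°(Cd²⁺/Cd) − E°(Ca²⁺/Ca).
E°(Cd²⁺/Cd) = E°cell + E°(anode) = +2.476 + (−2.880) = −0.404 V.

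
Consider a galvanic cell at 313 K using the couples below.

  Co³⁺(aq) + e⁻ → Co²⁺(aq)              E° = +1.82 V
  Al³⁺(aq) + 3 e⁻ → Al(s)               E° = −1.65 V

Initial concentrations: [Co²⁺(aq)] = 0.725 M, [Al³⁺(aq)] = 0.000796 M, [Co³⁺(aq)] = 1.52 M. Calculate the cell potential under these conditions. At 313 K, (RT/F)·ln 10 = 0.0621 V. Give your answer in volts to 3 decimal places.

The Co³⁺/Co²⁺ couple has the more positive E°, so it is the cathode; Al³⁺/Al is the anode.
E°cell = +1.82 − (−1.65) = +3.47 V, with n = 3 electrons transferred.
For the overall reaction 3 Co³⁺(aq) + Al(s) → 3 Co²⁺(aq) + Al³⁺(aq), Q = ([Co²⁺(aq)]^3·[Al³⁺(aq)]) / [Co³⁺(aq)]^3 = 8.64×10^−5, giving log Q = −4.064.
Applying E = E° − (RT ln10/nF)·log Q gives +3.47 − (0.0621/3)(−4.064) = +3.554 V.

+3.554 V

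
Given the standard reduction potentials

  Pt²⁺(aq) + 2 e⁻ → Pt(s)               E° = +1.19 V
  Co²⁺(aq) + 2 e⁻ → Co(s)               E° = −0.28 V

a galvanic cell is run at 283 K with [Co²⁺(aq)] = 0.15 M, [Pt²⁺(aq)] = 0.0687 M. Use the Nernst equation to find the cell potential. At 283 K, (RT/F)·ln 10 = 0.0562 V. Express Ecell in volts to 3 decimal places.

Since E°(Pt²⁺/Pt) > E°(Co²⁺/Co), Pt²⁺/Pt serves as the cathode.
E°cell = E°cat − E°an = +1.19 − (−0.28) = +1.47 V; n = 2.
Balancing gives Pt²⁺(aq) + Co(s) → Pt(s) + Co²⁺(aq); hence Q = [Co²⁺(aq)] / [Pt²⁺(aq)] = 2.18 (log Q = 0.339).
By the Nernst equation, E = +1.47 − (0.0562/2)·(0.339) = +1.460 V.

+1.460 V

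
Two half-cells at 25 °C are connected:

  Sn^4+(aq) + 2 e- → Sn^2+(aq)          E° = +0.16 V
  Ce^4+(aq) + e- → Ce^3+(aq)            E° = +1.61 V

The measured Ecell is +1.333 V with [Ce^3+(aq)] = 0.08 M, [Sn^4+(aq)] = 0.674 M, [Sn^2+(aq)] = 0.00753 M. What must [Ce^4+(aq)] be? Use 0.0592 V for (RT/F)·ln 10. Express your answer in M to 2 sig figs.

0.0080 M

The Ce⁴⁺/Ce³⁺ couple has the larger reduction potential, so it is the cathode: E°cell = +1.61 − (+0.16) = +1.45 V and n = 2.
Since E = E° − (0.0592/n)·log Q, log Q = n(E° − E)/0.0592 = 3.953.
The balanced reaction is 2 Ce^4+(aq) + Sn^2+(aq) → 2 Ce^3+(aq) + Sn^4+(aq), so Q = ([Ce^3+(aq)]^2·[Sn^4+(aq)]) / ([Ce^4+(aq)]^2·[Sn^2+(aq)]).
Solving for the unknown gives log [Ce^4+(aq)] = −2.097, so [Ce^4+(aq)] ≈ 0.0080 M.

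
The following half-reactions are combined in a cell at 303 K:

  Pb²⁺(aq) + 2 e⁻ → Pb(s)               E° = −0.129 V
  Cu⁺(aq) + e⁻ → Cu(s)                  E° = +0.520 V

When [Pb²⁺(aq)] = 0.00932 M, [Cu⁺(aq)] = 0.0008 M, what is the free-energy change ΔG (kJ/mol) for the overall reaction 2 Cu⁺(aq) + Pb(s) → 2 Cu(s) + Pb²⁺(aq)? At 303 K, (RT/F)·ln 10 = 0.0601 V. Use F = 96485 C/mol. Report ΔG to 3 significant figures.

−101 kJ/mol

With Cu⁺/Cu reduced at the cathode, E°cell = +0.520 − (−0.129) = +0.649 V and n = 2.
The reaction quotient is [Pb²⁺(aq)] / [Cu⁺(aq)]^2 = 1.46×10^4; by Nernst, E = +0.649 − (0.0601/2)(4.163) = +0.5239 V.
ΔG = −nFE = −(2)(96485)(+0.5239) J/mol = −101 kJ/mol.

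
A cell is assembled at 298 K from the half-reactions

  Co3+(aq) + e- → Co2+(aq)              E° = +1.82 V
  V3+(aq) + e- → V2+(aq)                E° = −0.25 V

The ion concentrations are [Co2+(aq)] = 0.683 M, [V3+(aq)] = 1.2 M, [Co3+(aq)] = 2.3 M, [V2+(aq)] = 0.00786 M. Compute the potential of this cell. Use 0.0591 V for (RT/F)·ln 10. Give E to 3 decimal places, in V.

+1.972 V

Since E°(Co³⁺/Co²⁺) > E°(V³⁺/V²⁺), Co³⁺/Co²⁺ serves as the cathode.
E°cell = E°cat − E°an = +1.82 − (−0.25) = +2.07 V; n = 1.
Balancing gives Co3+(aq) + V2+(aq) → Co2+(aq) + V3+(aq); hence Q = ([Co2+(aq)]·[V3+(aq)]) / ([Co3+(aq)]·[V2+(aq)]) = 45.3 (log Q = 1.656).
By the Nernst equation, E = +2.07 − (0.0591/1)·(1.656) = +1.972 V.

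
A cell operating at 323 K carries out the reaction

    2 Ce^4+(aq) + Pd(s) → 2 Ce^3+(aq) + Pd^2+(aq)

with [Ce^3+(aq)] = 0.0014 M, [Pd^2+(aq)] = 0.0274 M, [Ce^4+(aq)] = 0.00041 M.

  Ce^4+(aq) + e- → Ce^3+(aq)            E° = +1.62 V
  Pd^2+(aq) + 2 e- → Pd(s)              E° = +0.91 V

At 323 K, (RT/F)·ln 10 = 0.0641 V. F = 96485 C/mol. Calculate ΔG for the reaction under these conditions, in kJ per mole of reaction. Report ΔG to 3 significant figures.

E°cell = +1.62 − (+0.91) = +0.71 V; the balanced reaction transfers n = 2 electrons.
The reaction quotient is ([Ce^3+(aq)]^2·[Pd^2+(aq)]) / [Ce^4+(aq)]^2 = 0.319; by Nernst, E = +0.71 − (0.0641/2)(−0.496) = +0.7259 V.
Then ΔG = −nFE = −2 × 96485 × +0.7259 J/mol = −140 kJ/mol.

−140 kJ/mol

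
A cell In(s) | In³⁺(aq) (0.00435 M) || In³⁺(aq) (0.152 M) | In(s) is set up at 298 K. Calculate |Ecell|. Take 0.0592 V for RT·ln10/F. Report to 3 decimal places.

0.030 V

For a concentration cell E°cell = 0, since both electrodes use the same couple.
The compartment with the higher In³⁺(aq) concentration (0.152 M) acts as the cathode; ions are reduced there and produced at the dilute (0.00435 M) anode.
With n = 3, Ecell = −(0.0592/3)·log([dilute]/[conc]) = −(0.0592/3)·log(0.00435/0.152) = +0.030 V.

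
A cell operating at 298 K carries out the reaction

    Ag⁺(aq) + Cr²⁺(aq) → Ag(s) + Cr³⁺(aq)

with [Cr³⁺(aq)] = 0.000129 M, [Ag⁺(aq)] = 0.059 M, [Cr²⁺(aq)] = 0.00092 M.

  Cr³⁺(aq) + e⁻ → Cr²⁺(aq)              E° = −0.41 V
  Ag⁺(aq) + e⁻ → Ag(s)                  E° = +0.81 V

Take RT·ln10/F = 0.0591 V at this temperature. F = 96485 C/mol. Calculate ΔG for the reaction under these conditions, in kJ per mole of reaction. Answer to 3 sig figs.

The standard cell potential is +0.81 − (−0.41) = +1.22 V, with n = 1 electron in the balanced equation.
Here Q = [Cr³⁺(aq)] / ([Ag⁺(aq)]·[Cr²⁺(aq)]) = 2.38 (log Q = 0.376), giving E = +1.22 − (0.0591/1)·(0.376) = +1.1978 V.
Finally ΔG = −nFE = −(1)(96485 C/mol)(+1.1978 V) = −116 kJ/mol.

−116 kJ/mol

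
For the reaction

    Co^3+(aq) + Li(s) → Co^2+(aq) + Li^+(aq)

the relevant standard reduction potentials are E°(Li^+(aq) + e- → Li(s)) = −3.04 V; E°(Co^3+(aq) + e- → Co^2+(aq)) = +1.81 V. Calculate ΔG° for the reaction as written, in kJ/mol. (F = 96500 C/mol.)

In the reaction as written Co^3+(aq) is reduced, so the Co³⁺/Co²⁺ couple is the cathode and Li⁺/Li is the anode.
E°cell = +1.81 − (−3.04) = +4.85 V; balancing electrons gives n = 1.
ΔG° = −nFE°cell = −(1)(96500)(+4.85) J/mol = −468 kJ/mol.

−468 kJ/mol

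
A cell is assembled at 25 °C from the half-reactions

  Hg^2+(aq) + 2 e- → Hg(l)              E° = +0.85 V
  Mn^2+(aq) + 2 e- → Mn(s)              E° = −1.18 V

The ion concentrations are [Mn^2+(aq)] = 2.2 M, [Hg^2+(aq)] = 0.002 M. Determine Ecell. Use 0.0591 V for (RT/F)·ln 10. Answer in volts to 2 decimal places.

+1.94 V

Since E°(Hg²⁺/Hg) > E°(Mn²⁺/Mn), Hg²⁺/Hg serves as the cathode.
The standard potential is +0.85 − (−1.18) = +2.03 V and the balanced reaction transfers n = 2 electrons.
The balanced reaction is Hg^2+(aq) + Mn(s) → Hg(l) + Mn^2+(aq), so Q = [Mn^2+(aq)] / [Hg^2+(aq)] = 1.1×10^3 and log Q = 3.041.
Applying E = E° − (RT ln10/nF)·log Q gives +2.03 − (0.0591/2)(3.041) = +1.94 V.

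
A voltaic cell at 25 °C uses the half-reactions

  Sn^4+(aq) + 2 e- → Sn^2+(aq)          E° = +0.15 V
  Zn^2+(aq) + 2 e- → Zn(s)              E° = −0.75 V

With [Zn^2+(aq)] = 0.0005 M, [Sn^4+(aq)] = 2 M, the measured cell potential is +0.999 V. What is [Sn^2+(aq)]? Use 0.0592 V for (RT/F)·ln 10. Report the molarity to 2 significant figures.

1.8 M

Sn⁴⁺/Sn²⁺ is the cathode (higher E°); E°cell = +0.15 − (−0.75) = +0.90 V with n = 2.
Rearranging E = E° − (0.0592/n)·log Q gives log Q = 2(+0.90 − (+0.999))/0.0592 = −3.345.
For Sn^4+(aq) + Zn(s) → Sn^2+(aq) + Zn^2+(aq), the reaction quotient is Q = ([Sn^2+(aq)]·[Zn^2+(aq)]) / [Sn^4+(aq)].
Substituting the known concentrations and solving, log [Sn^2+(aq)] = 0.257 and [Sn^2+(aq)] = 1.8 M.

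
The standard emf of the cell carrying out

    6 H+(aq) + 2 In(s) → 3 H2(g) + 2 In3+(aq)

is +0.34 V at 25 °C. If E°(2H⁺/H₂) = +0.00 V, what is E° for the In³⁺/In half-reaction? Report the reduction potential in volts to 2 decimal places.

In the reaction as written the 2H⁺/H₂ couple is reduced (cathode) and In³⁺/In is oxidized (anode), so E°cell = E°(2H⁺/H₂) − E°(In³⁺/In).
E°(In³⁺/In) = E°(cathode) − E°cell = +0.00 − (+0.34) = −0.34 V.

−0.34 V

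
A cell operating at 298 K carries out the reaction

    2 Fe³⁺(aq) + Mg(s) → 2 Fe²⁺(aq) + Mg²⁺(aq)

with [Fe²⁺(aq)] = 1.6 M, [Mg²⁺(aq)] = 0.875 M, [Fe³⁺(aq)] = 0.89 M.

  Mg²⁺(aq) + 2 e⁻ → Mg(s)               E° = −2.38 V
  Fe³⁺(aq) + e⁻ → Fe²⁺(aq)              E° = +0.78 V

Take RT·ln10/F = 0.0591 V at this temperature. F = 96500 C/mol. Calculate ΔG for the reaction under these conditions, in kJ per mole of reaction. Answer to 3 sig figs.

With Fe³⁺/Fe²⁺ reduced at the cathode, E°cell = +0.78 − (−2.38) = +3.16 V and n = 2.
Here Q = ([Fe²⁺(aq)]^2·[Mg²⁺(aq)]) / [Fe³⁺(aq)]^2 = 2.83 (log Q = 0.451), giving E = +3.16 − (0.0591/2)·(0.451) = +3.1467 V.
Then ΔG = −nFE = −2 × 96500 × +3.1467 J/mol = −607 kJ/mol.

−607 kJ/mol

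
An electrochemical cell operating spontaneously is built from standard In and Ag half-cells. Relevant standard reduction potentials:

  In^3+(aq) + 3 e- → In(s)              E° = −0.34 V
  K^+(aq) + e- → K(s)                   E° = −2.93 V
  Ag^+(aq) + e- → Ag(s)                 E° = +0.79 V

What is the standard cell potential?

+1.13 V

The Ag⁺/Ag couple has the higher E°, so Ag ion is reduced (cathode) and In is oxidized (anode).
E°cell = E°(cathode) − E°(anode) = +0.79 − (−0.34) = +1.13 V.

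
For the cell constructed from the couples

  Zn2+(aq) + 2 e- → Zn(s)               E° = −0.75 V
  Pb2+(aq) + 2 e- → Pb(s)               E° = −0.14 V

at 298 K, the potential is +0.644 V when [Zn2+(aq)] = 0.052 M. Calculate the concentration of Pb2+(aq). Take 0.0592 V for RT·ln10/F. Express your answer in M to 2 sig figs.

With Pb²⁺/Pb at the cathode and Zn²⁺/Zn at the anode, E°cell = −0.14 − (−0.75) = +0.61 V (n = 2).
Since E = E° − (0.0592/n)·log Q, log Q = n(E° − E)/0.0592 = −1.149.
For Pb2+(aq) + Zn(s) → Pb(s) + Zn2+(aq), the reaction quotient is Q = [Zn2+(aq)] / [Pb2+(aq)].
Isolating [Pb2+(aq)] in Q = 10^{−1.149} yields log [Pb2+(aq)] = −0.135, i.e. 0.73 M.

0.73 M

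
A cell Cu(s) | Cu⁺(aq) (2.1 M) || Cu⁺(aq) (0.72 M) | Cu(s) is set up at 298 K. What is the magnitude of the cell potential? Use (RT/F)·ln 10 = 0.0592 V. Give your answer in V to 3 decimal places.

0.028 V

For a concentration cell E°cell = 0, since both electrodes use the same couple.
The compartment with the higher Cu⁺(aq) concentration (2.1 M) acts as the cathode; ions are reduced there and produced at the dilute (0.72 M) anode.
With n = 1, Ecell = −(0.0592/1)·log([dilute]/[conc]) = −(0.0592/1)·log(0.72/2.1) = +0.028 V.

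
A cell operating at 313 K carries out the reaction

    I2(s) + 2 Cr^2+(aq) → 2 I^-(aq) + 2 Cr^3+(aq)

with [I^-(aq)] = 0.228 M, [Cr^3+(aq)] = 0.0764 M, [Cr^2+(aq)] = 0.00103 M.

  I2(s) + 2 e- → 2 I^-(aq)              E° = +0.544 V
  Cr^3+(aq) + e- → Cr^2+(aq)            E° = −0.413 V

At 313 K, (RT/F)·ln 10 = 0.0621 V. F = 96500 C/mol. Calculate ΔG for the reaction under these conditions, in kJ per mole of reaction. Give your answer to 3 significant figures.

−170 kJ/mol

E°cell = +0.544 − (−0.413) = +0.957 V; the balanced reaction transfers n = 2 electrons.
Q = ([I^-(aq)]^2·[Cr^3+(aq)]^2) / [Cr^2+(aq)]^2 = 286, so log Q = 2.456 and E = +0.957 − (0.0621/2)(2.456) = +0.8807 V.
ΔG = −nFE = −(2)(96500)(+0.8807) J/mol = −170 kJ/mol.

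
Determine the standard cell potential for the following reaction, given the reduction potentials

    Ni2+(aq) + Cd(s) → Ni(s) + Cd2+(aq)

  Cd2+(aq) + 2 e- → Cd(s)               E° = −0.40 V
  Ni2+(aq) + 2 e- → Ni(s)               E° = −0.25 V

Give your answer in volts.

+0.15 V

In the reaction as written, Ni2+(aq) is reduced (cathode) and Cd2+(aq) is produced by oxidation at the anode.
E°cell = E°(cathode) − E°(anode) = −0.25 − (−0.40) = +0.15 V.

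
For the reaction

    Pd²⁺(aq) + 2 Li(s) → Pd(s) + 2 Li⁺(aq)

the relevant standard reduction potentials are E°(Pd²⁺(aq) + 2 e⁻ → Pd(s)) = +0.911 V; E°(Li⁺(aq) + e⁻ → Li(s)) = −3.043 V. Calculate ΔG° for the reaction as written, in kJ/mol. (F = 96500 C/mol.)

In the reaction as written Pd²⁺(aq) is reduced, so the Pd²⁺/Pd couple is the cathode and Li⁺/Li is the anode.
E°cell = +0.911 − (−3.043) = +3.954 V; balancing electrons gives n = 2.
ΔG° = −nFE°cell = −(2)(96500)(+3.954) J/mol = −763 kJ/mol.

−763 kJ/mol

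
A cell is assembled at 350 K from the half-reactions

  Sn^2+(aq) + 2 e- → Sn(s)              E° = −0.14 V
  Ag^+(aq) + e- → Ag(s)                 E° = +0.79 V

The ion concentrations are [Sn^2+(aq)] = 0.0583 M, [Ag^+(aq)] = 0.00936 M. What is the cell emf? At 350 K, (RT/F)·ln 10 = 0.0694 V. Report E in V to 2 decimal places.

The Ag⁺/Ag couple has the more positive E°, so it is the cathode; Sn²⁺/Sn is the anode.
E°cell = +0.79 − (−0.14) = +0.93 V, with n = 2 electrons transferred.
Balancing gives 2 Ag^+(aq) + Sn(s) → 2 Ag(s) + Sn^2+(aq); hence Q = [Sn^2+(aq)] / [Ag^+(aq)]^2 = 665 (log Q = 2.823).
By the Nernst equation, E = +0.93 − (0.0694/2)·(2.823) = +0.83 V.

+0.83 V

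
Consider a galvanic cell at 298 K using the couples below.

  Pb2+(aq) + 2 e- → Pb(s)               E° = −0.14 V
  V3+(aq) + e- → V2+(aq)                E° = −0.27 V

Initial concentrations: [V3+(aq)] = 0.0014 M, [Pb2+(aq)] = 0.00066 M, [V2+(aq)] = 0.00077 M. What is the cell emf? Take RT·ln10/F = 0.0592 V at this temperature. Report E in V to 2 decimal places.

+0.02 V

Pb²⁺/Pb is reduced (cathode, E° = −0.14 V) and V³⁺/V²⁺ is oxidized (anode).
E°cell = −0.14 − (−0.27) = +0.13 V, with n = 2 electrons transferred.
Balancing gives Pb2+(aq) + 2 V2+(aq) → Pb(s) + 2 V3+(aq); hence Q = [V3+(aq)]^2 / ([Pb2+(aq)]·[V2+(aq)]^2) = 5.01×10^3 (log Q = 3.700).
By the Nernst equation, E = +0.13 − (0.0592/2)·(3.700) = +0.02 V.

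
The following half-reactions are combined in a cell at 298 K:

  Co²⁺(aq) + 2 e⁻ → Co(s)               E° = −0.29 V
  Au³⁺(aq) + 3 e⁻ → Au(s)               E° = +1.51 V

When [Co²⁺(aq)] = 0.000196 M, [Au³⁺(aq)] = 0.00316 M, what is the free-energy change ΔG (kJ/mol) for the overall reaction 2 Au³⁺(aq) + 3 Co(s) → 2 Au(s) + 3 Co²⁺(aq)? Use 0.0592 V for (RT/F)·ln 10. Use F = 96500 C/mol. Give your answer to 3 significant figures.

−1080 kJ/mol

E°cell = +1.51 − (−0.29) = +1.80 V; the balanced reaction transfers n = 6 electrons.
The reaction quotient is [Co²⁺(aq)]^3 / [Au³⁺(aq)]^2 = 7.54×10^−7; by Nernst, E = +1.80 − (0.0592/6)(−6.123) = +1.8604 V.
ΔG = −nFE = −(6)(96500)(+1.8604) J/mol = −1080 kJ/mol.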